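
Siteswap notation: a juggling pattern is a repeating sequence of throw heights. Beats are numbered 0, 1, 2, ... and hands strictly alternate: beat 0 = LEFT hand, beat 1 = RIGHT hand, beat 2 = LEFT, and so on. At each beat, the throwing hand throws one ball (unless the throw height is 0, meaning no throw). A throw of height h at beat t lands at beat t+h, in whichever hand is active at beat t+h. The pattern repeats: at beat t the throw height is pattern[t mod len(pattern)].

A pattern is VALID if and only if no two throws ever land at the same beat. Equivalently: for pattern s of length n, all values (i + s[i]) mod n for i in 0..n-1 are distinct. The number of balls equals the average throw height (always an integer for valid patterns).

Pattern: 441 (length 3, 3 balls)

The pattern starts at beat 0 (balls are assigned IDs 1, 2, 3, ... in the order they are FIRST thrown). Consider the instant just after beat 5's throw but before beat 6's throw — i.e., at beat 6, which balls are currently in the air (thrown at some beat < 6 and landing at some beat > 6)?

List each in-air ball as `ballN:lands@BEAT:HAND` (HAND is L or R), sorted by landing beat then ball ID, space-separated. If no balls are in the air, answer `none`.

Answer: ball3:lands@7:R ball1:lands@8:L

Derivation:
Beat 0 (L): throw ball1 h=4 -> lands@4:L; in-air after throw: [b1@4:L]
Beat 1 (R): throw ball2 h=4 -> lands@5:R; in-air after throw: [b1@4:L b2@5:R]
Beat 2 (L): throw ball3 h=1 -> lands@3:R; in-air after throw: [b3@3:R b1@4:L b2@5:R]
Beat 3 (R): throw ball3 h=4 -> lands@7:R; in-air after throw: [b1@4:L b2@5:R b3@7:R]
Beat 4 (L): throw ball1 h=4 -> lands@8:L; in-air after throw: [b2@5:R b3@7:R b1@8:L]
Beat 5 (R): throw ball2 h=1 -> lands@6:L; in-air after throw: [b2@6:L b3@7:R b1@8:L]
Beat 6 (L): throw ball2 h=4 -> lands@10:L; in-air after throw: [b3@7:R b1@8:L b2@10:L]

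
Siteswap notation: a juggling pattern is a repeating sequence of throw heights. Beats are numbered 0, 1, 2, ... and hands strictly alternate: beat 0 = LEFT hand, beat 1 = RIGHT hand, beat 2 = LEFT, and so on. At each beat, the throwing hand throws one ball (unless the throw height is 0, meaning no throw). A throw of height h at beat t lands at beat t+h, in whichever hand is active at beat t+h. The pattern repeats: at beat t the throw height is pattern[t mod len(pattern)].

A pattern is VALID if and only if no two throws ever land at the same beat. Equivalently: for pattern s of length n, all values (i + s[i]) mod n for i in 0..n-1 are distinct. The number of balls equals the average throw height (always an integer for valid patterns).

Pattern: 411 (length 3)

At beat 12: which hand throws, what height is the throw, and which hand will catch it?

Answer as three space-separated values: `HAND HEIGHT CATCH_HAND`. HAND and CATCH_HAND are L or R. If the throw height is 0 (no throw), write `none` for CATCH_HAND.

Beat 12: 12 mod 2 = 0, so hand = L
Throw height = pattern[12 mod 3] = pattern[0] = 4
Lands at beat 12+4=16, 16 mod 2 = 0, so catch hand = L

Answer: L 4 L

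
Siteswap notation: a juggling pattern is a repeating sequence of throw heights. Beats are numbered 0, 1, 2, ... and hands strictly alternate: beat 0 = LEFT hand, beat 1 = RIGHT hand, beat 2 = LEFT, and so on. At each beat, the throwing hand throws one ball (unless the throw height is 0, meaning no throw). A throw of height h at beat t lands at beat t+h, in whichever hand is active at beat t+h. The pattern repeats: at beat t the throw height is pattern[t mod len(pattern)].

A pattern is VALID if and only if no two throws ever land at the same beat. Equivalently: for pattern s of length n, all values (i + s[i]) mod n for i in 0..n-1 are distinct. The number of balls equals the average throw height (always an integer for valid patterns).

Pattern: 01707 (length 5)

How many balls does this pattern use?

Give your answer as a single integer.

Answer: 3

Derivation:
Pattern = [0, 1, 7, 0, 7], length n = 5
  position 0: throw height = 0, running sum = 0
  position 1: throw height = 1, running sum = 1
  position 2: throw height = 7, running sum = 8
  position 3: throw height = 0, running sum = 8
  position 4: throw height = 7, running sum = 15
Total sum = 15; balls = sum / n = 15 / 5 = 3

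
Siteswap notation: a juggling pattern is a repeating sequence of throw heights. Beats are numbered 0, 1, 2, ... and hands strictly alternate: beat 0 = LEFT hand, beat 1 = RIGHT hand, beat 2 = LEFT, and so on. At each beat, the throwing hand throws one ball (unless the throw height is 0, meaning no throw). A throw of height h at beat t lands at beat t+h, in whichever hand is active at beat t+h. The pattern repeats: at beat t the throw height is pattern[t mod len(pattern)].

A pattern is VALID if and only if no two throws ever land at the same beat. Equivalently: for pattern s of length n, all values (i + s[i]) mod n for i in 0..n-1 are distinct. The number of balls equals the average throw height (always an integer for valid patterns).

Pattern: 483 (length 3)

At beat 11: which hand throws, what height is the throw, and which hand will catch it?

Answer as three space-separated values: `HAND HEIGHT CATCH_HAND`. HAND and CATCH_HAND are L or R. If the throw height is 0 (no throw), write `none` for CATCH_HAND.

Beat 11: 11 mod 2 = 1, so hand = R
Throw height = pattern[11 mod 3] = pattern[2] = 3
Lands at beat 11+3=14, 14 mod 2 = 0, so catch hand = L

Answer: R 3 L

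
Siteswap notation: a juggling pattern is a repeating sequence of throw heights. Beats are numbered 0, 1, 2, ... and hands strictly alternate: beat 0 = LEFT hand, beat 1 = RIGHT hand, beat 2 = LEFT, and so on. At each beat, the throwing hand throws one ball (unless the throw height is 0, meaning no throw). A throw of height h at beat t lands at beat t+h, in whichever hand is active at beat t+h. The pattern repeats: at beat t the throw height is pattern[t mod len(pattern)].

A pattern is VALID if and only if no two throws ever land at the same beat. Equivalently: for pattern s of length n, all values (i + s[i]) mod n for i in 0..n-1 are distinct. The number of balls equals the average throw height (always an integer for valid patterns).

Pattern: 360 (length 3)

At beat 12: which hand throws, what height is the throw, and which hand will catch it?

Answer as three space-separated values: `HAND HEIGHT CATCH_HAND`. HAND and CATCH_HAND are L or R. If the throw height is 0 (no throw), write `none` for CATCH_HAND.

Beat 12: 12 mod 2 = 0, so hand = L
Throw height = pattern[12 mod 3] = pattern[0] = 3
Lands at beat 12+3=15, 15 mod 2 = 1, so catch hand = R

Answer: L 3 R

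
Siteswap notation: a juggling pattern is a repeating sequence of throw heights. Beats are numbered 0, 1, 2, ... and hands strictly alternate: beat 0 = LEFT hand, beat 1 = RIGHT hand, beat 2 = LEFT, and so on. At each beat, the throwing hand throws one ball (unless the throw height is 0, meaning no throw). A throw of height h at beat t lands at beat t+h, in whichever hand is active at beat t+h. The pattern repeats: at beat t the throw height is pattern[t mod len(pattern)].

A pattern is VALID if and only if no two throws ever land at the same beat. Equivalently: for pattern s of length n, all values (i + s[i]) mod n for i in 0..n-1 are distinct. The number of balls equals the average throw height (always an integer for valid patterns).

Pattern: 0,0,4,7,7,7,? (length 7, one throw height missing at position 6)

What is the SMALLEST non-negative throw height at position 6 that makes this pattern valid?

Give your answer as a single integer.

i=0: (0 + 0) mod 7 = 0
i=1: (1 + 0) mod 7 = 1
i=2: (2 + 4) mod 7 = 6
i=3: (3 + 7) mod 7 = 3
i=4: (4 + 7) mod 7 = 4
i=5: (5 + 7) mod 7 = 5
i=6: s[i]=? (unknown)
Known residues: [0, 1, 3, 4, 5, 6]; need a permutation of 0..6, so missing residue r = 2
Need (6 + s) mod 7 = 2; smallest s = (2 - 6) mod 7 = 3

Answer: 3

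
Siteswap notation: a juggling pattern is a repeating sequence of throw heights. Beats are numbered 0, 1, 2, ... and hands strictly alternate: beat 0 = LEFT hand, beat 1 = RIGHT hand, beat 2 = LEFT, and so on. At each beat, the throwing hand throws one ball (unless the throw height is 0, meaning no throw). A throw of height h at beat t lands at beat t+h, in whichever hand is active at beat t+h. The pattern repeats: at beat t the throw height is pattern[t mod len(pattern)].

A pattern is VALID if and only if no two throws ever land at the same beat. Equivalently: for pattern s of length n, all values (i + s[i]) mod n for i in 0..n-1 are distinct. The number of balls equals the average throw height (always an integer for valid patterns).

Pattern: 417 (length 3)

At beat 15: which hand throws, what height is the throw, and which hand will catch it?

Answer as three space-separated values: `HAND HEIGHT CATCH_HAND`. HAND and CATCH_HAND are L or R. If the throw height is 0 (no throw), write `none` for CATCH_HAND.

Answer: R 4 R

Derivation:
Beat 15: 15 mod 2 = 1, so hand = R
Throw height = pattern[15 mod 3] = pattern[0] = 4
Lands at beat 15+4=19, 19 mod 2 = 1, so catch hand = R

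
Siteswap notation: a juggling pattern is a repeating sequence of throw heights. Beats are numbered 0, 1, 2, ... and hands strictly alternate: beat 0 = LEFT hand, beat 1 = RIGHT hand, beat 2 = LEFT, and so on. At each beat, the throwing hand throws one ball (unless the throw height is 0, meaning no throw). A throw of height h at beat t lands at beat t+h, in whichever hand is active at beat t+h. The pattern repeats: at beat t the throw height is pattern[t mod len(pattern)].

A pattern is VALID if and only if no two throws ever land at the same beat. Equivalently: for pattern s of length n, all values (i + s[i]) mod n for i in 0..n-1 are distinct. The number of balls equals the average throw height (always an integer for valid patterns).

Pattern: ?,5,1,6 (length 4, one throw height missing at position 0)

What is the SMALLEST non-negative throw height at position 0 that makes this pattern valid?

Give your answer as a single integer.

i=0: s[i]=? (unknown)
i=1: (1 + 5) mod 4 = 2
i=2: (2 + 1) mod 4 = 3
i=3: (3 + 6) mod 4 = 1
Known residues: [1, 2, 3]; need a permutation of 0..3, so missing residue r = 0
Need (0 + s) mod 4 = 0; smallest s = (0 - 0) mod 4 = 0

Answer: 0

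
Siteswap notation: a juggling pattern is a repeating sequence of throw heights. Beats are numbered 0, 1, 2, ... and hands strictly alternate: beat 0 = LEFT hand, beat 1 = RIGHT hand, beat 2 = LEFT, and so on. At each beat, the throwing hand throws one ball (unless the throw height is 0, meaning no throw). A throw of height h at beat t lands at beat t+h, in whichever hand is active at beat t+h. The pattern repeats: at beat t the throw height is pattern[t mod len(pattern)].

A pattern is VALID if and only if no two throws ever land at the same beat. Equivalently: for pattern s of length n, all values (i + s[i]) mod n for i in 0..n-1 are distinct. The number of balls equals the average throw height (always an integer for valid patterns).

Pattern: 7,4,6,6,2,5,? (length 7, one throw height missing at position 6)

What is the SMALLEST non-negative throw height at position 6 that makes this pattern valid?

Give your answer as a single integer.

Answer: 5

Derivation:
i=0: (0 + 7) mod 7 = 0
i=1: (1 + 4) mod 7 = 5
i=2: (2 + 6) mod 7 = 1
i=3: (3 + 6) mod 7 = 2
i=4: (4 + 2) mod 7 = 6
i=5: (5 + 5) mod 7 = 3
i=6: s[i]=? (unknown)
Known residues: [0, 1, 2, 3, 5, 6]; need a permutation of 0..6, so missing residue r = 4
Need (6 + s) mod 7 = 4; smallest s = (4 - 6) mod 7 = 5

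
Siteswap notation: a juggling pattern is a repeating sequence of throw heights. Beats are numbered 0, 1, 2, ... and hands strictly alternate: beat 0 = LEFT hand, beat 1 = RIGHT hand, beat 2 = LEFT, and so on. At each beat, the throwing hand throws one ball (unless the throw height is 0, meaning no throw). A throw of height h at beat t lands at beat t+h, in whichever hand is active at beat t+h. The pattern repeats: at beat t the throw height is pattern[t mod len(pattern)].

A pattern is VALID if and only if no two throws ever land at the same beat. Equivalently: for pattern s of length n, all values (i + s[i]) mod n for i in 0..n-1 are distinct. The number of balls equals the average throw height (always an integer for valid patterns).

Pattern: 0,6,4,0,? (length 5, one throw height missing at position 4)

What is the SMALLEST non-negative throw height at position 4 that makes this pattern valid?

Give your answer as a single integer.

Answer: 0

Derivation:
i=0: (0 + 0) mod 5 = 0
i=1: (1 + 6) mod 5 = 2
i=2: (2 + 4) mod 5 = 1
i=3: (3 + 0) mod 5 = 3
i=4: s[i]=? (unknown)
Known residues: [0, 1, 2, 3]; need a permutation of 0..4, so missing residue r = 4
Need (4 + s) mod 5 = 4; smallest s = (4 - 4) mod 5 = 0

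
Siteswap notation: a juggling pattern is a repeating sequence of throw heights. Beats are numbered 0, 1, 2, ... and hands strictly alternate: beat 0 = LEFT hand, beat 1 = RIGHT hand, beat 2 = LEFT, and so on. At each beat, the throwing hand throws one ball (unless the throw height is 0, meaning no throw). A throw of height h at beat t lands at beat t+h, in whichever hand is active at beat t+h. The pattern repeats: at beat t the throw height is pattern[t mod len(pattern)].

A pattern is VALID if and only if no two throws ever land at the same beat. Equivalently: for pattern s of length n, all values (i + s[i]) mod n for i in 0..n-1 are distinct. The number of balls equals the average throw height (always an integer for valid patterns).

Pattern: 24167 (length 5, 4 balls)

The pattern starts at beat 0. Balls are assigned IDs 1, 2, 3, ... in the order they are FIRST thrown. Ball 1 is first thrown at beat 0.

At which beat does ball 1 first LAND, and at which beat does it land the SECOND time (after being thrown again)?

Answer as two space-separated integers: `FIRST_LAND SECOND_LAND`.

Answer: 2 3

Derivation:
Beat 0 (L): throw ball1 h=2 -> lands@2:L; in-air after throw: [b1@2:L]
Beat 1 (R): throw ball2 h=4 -> lands@5:R; in-air after throw: [b1@2:L b2@5:R]
Beat 2 (L): throw ball1 h=1 -> lands@3:R; in-air after throw: [b1@3:R b2@5:R]
Beat 3 (R): throw ball1 h=6 -> lands@9:R; in-air after throw: [b2@5:R b1@9:R]
Ball 1: thrown@0 h=2 -> first land @2; rethrown@2 h=1 -> second land @3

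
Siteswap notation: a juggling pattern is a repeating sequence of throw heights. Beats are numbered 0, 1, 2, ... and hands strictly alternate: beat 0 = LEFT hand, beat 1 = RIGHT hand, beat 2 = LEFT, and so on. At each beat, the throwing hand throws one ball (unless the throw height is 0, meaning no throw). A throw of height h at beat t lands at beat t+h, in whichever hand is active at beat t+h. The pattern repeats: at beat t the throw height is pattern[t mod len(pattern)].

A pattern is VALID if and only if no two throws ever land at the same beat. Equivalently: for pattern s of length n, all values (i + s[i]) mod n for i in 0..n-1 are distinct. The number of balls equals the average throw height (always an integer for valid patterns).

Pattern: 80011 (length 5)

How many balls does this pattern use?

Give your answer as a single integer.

Answer: 2

Derivation:
Pattern = [8, 0, 0, 1, 1], length n = 5
  position 0: throw height = 8, running sum = 8
  position 1: throw height = 0, running sum = 8
  position 2: throw height = 0, running sum = 8
  position 3: throw height = 1, running sum = 9
  position 4: throw height = 1, running sum = 10
Total sum = 10; balls = sum / n = 10 / 5 = 2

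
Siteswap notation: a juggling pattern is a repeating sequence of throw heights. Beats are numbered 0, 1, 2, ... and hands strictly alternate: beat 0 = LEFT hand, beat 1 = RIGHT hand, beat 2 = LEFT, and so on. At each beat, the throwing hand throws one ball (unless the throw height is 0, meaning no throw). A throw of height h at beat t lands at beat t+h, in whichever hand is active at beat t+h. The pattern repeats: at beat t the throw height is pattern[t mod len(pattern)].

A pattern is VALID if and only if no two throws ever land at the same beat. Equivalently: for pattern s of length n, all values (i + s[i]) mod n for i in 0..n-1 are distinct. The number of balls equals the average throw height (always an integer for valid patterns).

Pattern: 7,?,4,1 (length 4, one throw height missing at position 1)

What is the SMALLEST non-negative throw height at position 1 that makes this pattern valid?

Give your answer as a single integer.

i=0: (0 + 7) mod 4 = 3
i=1: s[i]=? (unknown)
i=2: (2 + 4) mod 4 = 2
i=3: (3 + 1) mod 4 = 0
Known residues: [0, 2, 3]; need a permutation of 0..3, so missing residue r = 1
Need (1 + s) mod 4 = 1; smallest s = (1 - 1) mod 4 = 0

Answer: 0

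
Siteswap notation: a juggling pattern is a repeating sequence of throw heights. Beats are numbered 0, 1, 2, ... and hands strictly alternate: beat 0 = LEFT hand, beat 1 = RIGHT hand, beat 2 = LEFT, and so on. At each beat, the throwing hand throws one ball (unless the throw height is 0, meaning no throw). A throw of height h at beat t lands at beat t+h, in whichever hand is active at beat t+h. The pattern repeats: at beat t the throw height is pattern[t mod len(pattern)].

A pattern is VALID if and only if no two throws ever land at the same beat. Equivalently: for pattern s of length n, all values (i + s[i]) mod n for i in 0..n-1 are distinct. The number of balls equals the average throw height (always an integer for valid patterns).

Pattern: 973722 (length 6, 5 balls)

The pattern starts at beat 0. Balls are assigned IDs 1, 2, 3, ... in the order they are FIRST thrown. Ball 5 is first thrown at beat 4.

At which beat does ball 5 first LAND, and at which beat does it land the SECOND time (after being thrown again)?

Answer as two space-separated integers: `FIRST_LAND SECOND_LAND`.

Answer: 6 15

Derivation:
Beat 0 (L): throw ball1 h=9 -> lands@9:R; in-air after throw: [b1@9:R]
Beat 1 (R): throw ball2 h=7 -> lands@8:L; in-air after throw: [b2@8:L b1@9:R]
Beat 2 (L): throw ball3 h=3 -> lands@5:R; in-air after throw: [b3@5:R b2@8:L b1@9:R]
Beat 3 (R): throw ball4 h=7 -> lands@10:L; in-air after throw: [b3@5:R b2@8:L b1@9:R b4@10:L]
Beat 4 (L): throw ball5 h=2 -> lands@6:L; in-air after throw: [b3@5:R b5@6:L b2@8:L b1@9:R b4@10:L]
Beat 5 (R): throw ball3 h=2 -> lands@7:R; in-air after throw: [b5@6:L b3@7:R b2@8:L b1@9:R b4@10:L]
Beat 6 (L): throw ball5 h=9 -> lands@15:R; in-air after throw: [b3@7:R b2@8:L b1@9:R b4@10:L b5@15:R]
Beat 7 (R): throw ball3 h=7 -> lands@14:L; in-air after throw: [b2@8:L b1@9:R b4@10:L b3@14:L b5@15:R]
Beat 8 (L): throw ball2 h=3 -> lands@11:R; in-air after throw: [b1@9:R b4@10:L b2@11:R b3@14:L b5@15:R]
Beat 9 (R): throw ball1 h=7 -> lands@16:L; in-air after throw: [b4@10:L b2@11:R b3@14:L b5@15:R b1@16:L]
Beat 10 (L): throw ball4 h=2 -> lands@12:L; in-air after throw: [b2@11:R b4@12:L b3@14:L b5@15:R b1@16:L]
Beat 11 (R): throw ball2 h=2 -> lands@13:R; in-air after throw: [b4@12:L b2@13:R b3@14:L b5@15:R b1@16:L]
Beat 12 (L): throw ball4 h=9 -> lands@21:R; in-air after throw: [b2@13:R b3@14:L b5@15:R b1@16:L b4@21:R]
Beat 13 (R): throw ball2 h=7 -> lands@20:L; in-air after throw: [b3@14:L b5@15:R b1@16:L b2@20:L b4@21:R]
Beat 14 (L): throw ball3 h=3 -> lands@17:R; in-air after throw: [b5@15:R b1@16:L b3@17:R b2@20:L b4@21:R]
Beat 15 (R): throw ball5 h=7 -> lands@22:L; in-air after throw: [b1@16:L b3@17:R b2@20:L b4@21:R b5@22:L]
Ball 5: thrown@4 h=2 -> first land @6; rethrown@6 h=9 -> second land @15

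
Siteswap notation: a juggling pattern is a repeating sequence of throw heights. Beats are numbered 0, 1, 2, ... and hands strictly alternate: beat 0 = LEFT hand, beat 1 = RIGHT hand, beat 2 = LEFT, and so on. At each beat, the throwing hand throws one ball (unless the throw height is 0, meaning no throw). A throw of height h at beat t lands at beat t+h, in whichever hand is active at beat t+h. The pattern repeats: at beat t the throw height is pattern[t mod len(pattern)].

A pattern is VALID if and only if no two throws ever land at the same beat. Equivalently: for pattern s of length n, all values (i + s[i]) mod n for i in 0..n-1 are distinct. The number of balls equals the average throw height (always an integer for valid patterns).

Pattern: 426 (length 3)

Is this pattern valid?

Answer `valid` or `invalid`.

i=0: (i + s[i]) mod n = (0 + 4) mod 3 = 1
i=1: (i + s[i]) mod n = (1 + 2) mod 3 = 0
i=2: (i + s[i]) mod n = (2 + 6) mod 3 = 2
Residues: [1, 0, 2], distinct: True

Answer: valid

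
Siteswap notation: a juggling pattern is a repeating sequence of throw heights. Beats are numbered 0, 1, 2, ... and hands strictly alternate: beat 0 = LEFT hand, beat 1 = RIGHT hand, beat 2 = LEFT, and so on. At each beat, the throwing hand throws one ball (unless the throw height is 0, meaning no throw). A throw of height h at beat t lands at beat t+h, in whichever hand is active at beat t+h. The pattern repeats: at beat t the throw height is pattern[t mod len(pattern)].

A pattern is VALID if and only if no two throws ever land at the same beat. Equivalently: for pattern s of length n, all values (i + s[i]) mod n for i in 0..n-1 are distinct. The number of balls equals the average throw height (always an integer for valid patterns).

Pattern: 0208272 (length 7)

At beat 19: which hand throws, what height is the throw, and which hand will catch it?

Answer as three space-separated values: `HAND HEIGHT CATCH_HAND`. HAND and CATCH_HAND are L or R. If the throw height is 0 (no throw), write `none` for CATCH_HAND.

Beat 19: 19 mod 2 = 1, so hand = R
Throw height = pattern[19 mod 7] = pattern[5] = 7
Lands at beat 19+7=26, 26 mod 2 = 0, so catch hand = L

Answer: R 7 L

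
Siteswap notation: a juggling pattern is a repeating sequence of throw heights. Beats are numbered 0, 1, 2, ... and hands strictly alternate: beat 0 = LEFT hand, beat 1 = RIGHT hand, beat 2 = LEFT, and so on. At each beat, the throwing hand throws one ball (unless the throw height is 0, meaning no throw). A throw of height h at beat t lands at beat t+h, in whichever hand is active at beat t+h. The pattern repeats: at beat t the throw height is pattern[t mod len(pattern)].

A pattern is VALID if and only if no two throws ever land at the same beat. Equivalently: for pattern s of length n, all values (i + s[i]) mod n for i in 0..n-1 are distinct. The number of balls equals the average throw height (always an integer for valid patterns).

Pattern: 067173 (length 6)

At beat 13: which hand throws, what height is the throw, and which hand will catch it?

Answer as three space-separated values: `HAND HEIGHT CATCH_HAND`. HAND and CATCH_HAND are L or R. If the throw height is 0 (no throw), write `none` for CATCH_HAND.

Beat 13: 13 mod 2 = 1, so hand = R
Throw height = pattern[13 mod 6] = pattern[1] = 6
Lands at beat 13+6=19, 19 mod 2 = 1, so catch hand = R

Answer: R 6 R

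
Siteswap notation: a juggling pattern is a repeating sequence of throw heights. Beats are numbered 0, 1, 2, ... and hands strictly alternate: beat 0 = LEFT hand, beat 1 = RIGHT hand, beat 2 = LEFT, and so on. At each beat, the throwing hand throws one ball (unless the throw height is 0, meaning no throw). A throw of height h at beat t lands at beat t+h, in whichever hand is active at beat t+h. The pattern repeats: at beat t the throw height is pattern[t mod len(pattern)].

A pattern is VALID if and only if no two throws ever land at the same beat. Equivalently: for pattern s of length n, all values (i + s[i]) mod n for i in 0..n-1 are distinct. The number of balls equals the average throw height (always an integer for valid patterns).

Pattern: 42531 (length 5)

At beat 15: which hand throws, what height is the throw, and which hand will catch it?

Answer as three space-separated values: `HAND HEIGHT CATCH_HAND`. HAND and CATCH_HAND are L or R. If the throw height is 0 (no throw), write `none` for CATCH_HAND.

Beat 15: 15 mod 2 = 1, so hand = R
Throw height = pattern[15 mod 5] = pattern[0] = 4
Lands at beat 15+4=19, 19 mod 2 = 1, so catch hand = R

Answer: R 4 R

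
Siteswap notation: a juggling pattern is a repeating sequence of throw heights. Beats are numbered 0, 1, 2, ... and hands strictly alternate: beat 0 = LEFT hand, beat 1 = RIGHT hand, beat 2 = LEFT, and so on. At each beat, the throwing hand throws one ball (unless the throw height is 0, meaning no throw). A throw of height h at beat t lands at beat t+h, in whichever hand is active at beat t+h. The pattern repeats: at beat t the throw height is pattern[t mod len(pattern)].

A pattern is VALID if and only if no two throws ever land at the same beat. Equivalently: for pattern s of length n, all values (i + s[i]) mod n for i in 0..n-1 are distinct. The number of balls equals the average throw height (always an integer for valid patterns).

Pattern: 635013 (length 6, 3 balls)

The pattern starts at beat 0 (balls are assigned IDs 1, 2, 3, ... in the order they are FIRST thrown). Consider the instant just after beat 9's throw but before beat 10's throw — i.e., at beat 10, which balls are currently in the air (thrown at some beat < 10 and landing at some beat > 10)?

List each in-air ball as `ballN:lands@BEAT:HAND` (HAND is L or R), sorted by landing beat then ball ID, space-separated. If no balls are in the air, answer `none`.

Beat 0 (L): throw ball1 h=6 -> lands@6:L; in-air after throw: [b1@6:L]
Beat 1 (R): throw ball2 h=3 -> lands@4:L; in-air after throw: [b2@4:L b1@6:L]
Beat 2 (L): throw ball3 h=5 -> lands@7:R; in-air after throw: [b2@4:L b1@6:L b3@7:R]
Beat 4 (L): throw ball2 h=1 -> lands@5:R; in-air after throw: [b2@5:R b1@6:L b3@7:R]
Beat 5 (R): throw ball2 h=3 -> lands@8:L; in-air after throw: [b1@6:L b3@7:R b2@8:L]
Beat 6 (L): throw ball1 h=6 -> lands@12:L; in-air after throw: [b3@7:R b2@8:L b1@12:L]
Beat 7 (R): throw ball3 h=3 -> lands@10:L; in-air after throw: [b2@8:L b3@10:L b1@12:L]
Beat 8 (L): throw ball2 h=5 -> lands@13:R; in-air after throw: [b3@10:L b1@12:L b2@13:R]
Beat 10 (L): throw ball3 h=1 -> lands@11:R; in-air after throw: [b3@11:R b1@12:L b2@13:R]

Answer: ball1:lands@12:L ball2:lands@13:R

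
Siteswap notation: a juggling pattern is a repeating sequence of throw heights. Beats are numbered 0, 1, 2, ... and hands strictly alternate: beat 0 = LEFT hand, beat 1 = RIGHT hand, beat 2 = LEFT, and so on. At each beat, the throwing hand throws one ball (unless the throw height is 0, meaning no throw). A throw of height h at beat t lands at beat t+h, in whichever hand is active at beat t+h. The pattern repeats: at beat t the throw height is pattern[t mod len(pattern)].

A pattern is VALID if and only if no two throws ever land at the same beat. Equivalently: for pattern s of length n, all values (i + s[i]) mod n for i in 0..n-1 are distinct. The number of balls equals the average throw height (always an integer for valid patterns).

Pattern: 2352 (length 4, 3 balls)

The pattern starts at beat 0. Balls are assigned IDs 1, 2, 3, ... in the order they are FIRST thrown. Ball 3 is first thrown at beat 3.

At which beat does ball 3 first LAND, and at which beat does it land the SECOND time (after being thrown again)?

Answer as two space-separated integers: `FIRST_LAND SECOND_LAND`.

Beat 0 (L): throw ball1 h=2 -> lands@2:L; in-air after throw: [b1@2:L]
Beat 1 (R): throw ball2 h=3 -> lands@4:L; in-air after throw: [b1@2:L b2@4:L]
Beat 2 (L): throw ball1 h=5 -> lands@7:R; in-air after throw: [b2@4:L b1@7:R]
Beat 3 (R): throw ball3 h=2 -> lands@5:R; in-air after throw: [b2@4:L b3@5:R b1@7:R]
Beat 4 (L): throw ball2 h=2 -> lands@6:L; in-air after throw: [b3@5:R b2@6:L b1@7:R]
Beat 5 (R): throw ball3 h=3 -> lands@8:L; in-air after throw: [b2@6:L b1@7:R b3@8:L]
Beat 6 (L): throw ball2 h=5 -> lands@11:R; in-air after throw: [b1@7:R b3@8:L b2@11:R]
Beat 7 (R): throw ball1 h=2 -> lands@9:R; in-air after throw: [b3@8:L b1@9:R b2@11:R]
Beat 8 (L): throw ball3 h=2 -> lands@10:L; in-air after throw: [b1@9:R b3@10:L b2@11:R]
Ball 3: thrown@3 h=2 -> first land @5; rethrown@5 h=3 -> second land @8

Answer: 5 8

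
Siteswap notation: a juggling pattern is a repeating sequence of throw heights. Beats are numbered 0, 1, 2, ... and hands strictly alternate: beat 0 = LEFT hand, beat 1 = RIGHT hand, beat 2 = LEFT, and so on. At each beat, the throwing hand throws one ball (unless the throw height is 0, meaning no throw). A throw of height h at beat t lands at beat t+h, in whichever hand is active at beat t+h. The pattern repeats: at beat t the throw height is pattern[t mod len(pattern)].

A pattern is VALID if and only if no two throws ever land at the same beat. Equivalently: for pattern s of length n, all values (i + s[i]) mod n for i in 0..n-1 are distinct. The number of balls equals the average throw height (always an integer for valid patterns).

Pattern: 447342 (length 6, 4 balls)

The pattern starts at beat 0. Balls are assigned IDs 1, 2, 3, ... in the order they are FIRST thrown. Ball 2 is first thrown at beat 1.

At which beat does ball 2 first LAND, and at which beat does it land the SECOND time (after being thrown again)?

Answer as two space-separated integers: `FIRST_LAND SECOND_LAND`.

Answer: 5 7

Derivation:
Beat 0 (L): throw ball1 h=4 -> lands@4:L; in-air after throw: [b1@4:L]
Beat 1 (R): throw ball2 h=4 -> lands@5:R; in-air after throw: [b1@4:L b2@5:R]
Beat 2 (L): throw ball3 h=7 -> lands@9:R; in-air after throw: [b1@4:L b2@5:R b3@9:R]
Beat 3 (R): throw ball4 h=3 -> lands@6:L; in-air after throw: [b1@4:L b2@5:R b4@6:L b3@9:R]
Beat 4 (L): throw ball1 h=4 -> lands@8:L; in-air after throw: [b2@5:R b4@6:L b1@8:L b3@9:R]
Beat 5 (R): throw ball2 h=2 -> lands@7:R; in-air after throw: [b4@6:L b2@7:R b1@8:L b3@9:R]
Beat 6 (L): throw ball4 h=4 -> lands@10:L; in-air after throw: [b2@7:R b1@8:L b3@9:R b4@10:L]
Beat 7 (R): throw ball2 h=4 -> lands@11:R; in-air after throw: [b1@8:L b3@9:R b4@10:L b2@11:R]
Ball 2: thrown@1 h=4 -> first land @5; rethrown@5 h=2 -> second land @7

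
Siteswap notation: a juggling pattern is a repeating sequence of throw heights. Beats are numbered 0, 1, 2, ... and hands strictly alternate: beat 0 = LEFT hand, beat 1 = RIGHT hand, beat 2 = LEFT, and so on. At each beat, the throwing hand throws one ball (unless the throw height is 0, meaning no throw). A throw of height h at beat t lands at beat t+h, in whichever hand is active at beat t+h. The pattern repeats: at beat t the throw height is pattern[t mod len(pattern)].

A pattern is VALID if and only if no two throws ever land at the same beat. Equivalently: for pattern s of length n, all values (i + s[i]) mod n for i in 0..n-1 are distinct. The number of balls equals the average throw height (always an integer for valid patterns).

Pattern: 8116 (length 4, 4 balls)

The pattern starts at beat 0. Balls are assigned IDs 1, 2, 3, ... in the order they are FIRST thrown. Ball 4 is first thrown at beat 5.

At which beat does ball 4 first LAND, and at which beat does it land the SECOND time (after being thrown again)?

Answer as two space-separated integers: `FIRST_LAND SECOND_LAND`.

Beat 0 (L): throw ball1 h=8 -> lands@8:L; in-air after throw: [b1@8:L]
Beat 1 (R): throw ball2 h=1 -> lands@2:L; in-air after throw: [b2@2:L b1@8:L]
Beat 2 (L): throw ball2 h=1 -> lands@3:R; in-air after throw: [b2@3:R b1@8:L]
Beat 3 (R): throw ball2 h=6 -> lands@9:R; in-air after throw: [b1@8:L b2@9:R]
Beat 4 (L): throw ball3 h=8 -> lands@12:L; in-air after throw: [b1@8:L b2@9:R b3@12:L]
Beat 5 (R): throw ball4 h=1 -> lands@6:L; in-air after throw: [b4@6:L b1@8:L b2@9:R b3@12:L]
Beat 6 (L): throw ball4 h=1 -> lands@7:R; in-air after throw: [b4@7:R b1@8:L b2@9:R b3@12:L]
Beat 7 (R): throw ball4 h=6 -> lands@13:R; in-air after throw: [b1@8:L b2@9:R b3@12:L b4@13:R]
Ball 4: thrown@5 h=1 -> first land @6; rethrown@6 h=1 -> second land @7

Answer: 6 7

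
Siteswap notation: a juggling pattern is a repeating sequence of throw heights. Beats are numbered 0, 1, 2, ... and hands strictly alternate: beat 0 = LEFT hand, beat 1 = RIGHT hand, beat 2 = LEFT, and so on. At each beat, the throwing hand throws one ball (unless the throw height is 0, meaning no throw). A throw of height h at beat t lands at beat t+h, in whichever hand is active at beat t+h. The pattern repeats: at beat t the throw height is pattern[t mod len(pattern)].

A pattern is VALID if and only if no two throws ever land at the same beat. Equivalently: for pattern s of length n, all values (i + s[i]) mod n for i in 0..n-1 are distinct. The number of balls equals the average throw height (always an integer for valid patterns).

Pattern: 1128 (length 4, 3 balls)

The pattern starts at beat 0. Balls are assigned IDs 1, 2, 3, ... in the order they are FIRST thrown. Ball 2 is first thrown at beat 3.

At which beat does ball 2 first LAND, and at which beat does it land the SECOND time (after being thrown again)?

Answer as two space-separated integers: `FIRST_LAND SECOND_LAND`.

Beat 0 (L): throw ball1 h=1 -> lands@1:R; in-air after throw: [b1@1:R]
Beat 1 (R): throw ball1 h=1 -> lands@2:L; in-air after throw: [b1@2:L]
Beat 2 (L): throw ball1 h=2 -> lands@4:L; in-air after throw: [b1@4:L]
Beat 3 (R): throw ball2 h=8 -> lands@11:R; in-air after throw: [b1@4:L b2@11:R]
Beat 4 (L): throw ball1 h=1 -> lands@5:R; in-air after throw: [b1@5:R b2@11:R]
Beat 5 (R): throw ball1 h=1 -> lands@6:L; in-air after throw: [b1@6:L b2@11:R]
Beat 6 (L): throw ball1 h=2 -> lands@8:L; in-air after throw: [b1@8:L b2@11:R]
Beat 7 (R): throw ball3 h=8 -> lands@15:R; in-air after throw: [b1@8:L b2@11:R b3@15:R]
Beat 8 (L): throw ball1 h=1 -> lands@9:R; in-air after throw: [b1@9:R b2@11:R b3@15:R]
Beat 9 (R): throw ball1 h=1 -> lands@10:L; in-air after throw: [b1@10:L b2@11:R b3@15:R]
Beat 10 (L): throw ball1 h=2 -> lands@12:L; in-air after throw: [b2@11:R b1@12:L b3@15:R]
Beat 11 (R): throw ball2 h=8 -> lands@19:R; in-air after throw: [b1@12:L b3@15:R b2@19:R]
Beat 12 (L): throw ball1 h=1 -> lands@13:R; in-air after throw: [b1@13:R b3@15:R b2@19:R]
Beat 13 (R): throw ball1 h=1 -> lands@14:L; in-air after throw: [b1@14:L b3@15:R b2@19:R]
Beat 14 (L): throw ball1 h=2 -> lands@16:L; in-air after throw: [b3@15:R b1@16:L b2@19:R]
Beat 15 (R): throw ball3 h=8 -> lands@23:R; in-air after throw: [b1@16:L b2@19:R b3@23:R]
Beat 16 (L): throw ball1 h=1 -> lands@17:R; in-air after throw: [b1@17:R b2@19:R b3@23:R]
Beat 17 (R): throw ball1 h=1 -> lands@18:L; in-air after throw: [b1@18:L b2@19:R b3@23:R]
Beat 18 (L): throw ball1 h=2 -> lands@20:L; in-air after throw: [b2@19:R b1@20:L b3@23:R]
Beat 19 (R): throw ball2 h=8 -> lands@27:R; in-air after throw: [b1@20:L b3@23:R b2@27:R]
Ball 2: thrown@3 h=8 -> first land @11; rethrown@11 h=8 -> second land @19

Answer: 11 19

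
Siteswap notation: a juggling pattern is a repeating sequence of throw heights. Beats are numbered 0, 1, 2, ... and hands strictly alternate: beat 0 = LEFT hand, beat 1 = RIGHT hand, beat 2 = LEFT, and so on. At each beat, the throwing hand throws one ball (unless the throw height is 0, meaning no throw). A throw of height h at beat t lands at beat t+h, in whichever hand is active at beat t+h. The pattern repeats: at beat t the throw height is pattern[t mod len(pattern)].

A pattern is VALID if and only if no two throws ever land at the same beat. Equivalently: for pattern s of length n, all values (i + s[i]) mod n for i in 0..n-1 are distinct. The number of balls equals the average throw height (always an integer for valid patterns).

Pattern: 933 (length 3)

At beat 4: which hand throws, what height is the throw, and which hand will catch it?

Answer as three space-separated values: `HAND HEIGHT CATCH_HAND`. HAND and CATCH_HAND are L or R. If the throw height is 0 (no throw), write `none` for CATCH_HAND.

Answer: L 3 R

Derivation:
Beat 4: 4 mod 2 = 0, so hand = L
Throw height = pattern[4 mod 3] = pattern[1] = 3
Lands at beat 4+3=7, 7 mod 2 = 1, so catch hand = R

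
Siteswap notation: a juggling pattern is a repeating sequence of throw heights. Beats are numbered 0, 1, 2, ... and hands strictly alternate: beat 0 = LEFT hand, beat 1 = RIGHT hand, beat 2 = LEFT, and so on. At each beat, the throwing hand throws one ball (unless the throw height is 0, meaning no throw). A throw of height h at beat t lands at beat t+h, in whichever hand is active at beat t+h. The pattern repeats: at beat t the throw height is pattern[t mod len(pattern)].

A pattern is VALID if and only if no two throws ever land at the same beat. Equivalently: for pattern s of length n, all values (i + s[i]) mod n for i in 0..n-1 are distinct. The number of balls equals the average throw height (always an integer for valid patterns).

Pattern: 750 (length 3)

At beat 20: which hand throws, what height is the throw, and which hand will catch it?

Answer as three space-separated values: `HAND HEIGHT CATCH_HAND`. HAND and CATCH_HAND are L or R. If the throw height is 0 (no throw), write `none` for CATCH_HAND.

Answer: L 0 none

Derivation:
Beat 20: 20 mod 2 = 0, so hand = L
Throw height = pattern[20 mod 3] = pattern[2] = 0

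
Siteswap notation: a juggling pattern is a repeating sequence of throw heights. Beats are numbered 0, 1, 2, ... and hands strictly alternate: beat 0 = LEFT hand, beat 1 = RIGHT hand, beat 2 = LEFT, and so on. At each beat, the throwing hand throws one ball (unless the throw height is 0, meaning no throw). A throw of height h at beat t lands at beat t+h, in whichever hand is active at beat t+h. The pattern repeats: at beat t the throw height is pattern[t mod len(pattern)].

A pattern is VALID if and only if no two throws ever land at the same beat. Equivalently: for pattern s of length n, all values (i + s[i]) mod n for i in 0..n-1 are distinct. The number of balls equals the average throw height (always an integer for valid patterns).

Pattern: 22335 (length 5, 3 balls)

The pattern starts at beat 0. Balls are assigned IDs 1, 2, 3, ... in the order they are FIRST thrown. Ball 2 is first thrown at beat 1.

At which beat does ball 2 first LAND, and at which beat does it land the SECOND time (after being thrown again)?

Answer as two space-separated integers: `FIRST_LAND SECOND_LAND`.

Answer: 3 6

Derivation:
Beat 0 (L): throw ball1 h=2 -> lands@2:L; in-air after throw: [b1@2:L]
Beat 1 (R): throw ball2 h=2 -> lands@3:R; in-air after throw: [b1@2:L b2@3:R]
Beat 2 (L): throw ball1 h=3 -> lands@5:R; in-air after throw: [b2@3:R b1@5:R]
Beat 3 (R): throw ball2 h=3 -> lands@6:L; in-air after throw: [b1@5:R b2@6:L]
Beat 4 (L): throw ball3 h=5 -> lands@9:R; in-air after throw: [b1@5:R b2@6:L b3@9:R]
Beat 5 (R): throw ball1 h=2 -> lands@7:R; in-air after throw: [b2@6:L b1@7:R b3@9:R]
Beat 6 (L): throw ball2 h=2 -> lands@8:L; in-air after throw: [b1@7:R b2@8:L b3@9:R]
Ball 2: thrown@1 h=2 -> first land @3; rethrown@3 h=3 -> second land @6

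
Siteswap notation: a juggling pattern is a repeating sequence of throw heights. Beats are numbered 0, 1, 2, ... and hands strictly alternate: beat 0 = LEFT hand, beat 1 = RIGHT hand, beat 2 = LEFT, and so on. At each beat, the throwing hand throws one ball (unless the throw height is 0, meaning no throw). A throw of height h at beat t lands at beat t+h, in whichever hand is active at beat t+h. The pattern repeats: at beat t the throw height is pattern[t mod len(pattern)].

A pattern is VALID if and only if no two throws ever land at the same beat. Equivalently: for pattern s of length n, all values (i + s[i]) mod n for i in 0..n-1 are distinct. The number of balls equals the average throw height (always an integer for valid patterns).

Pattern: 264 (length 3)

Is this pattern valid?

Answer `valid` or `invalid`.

Answer: valid

Derivation:
i=0: (i + s[i]) mod n = (0 + 2) mod 3 = 2
i=1: (i + s[i]) mod n = (1 + 6) mod 3 = 1
i=2: (i + s[i]) mod n = (2 + 4) mod 3 = 0
Residues: [2, 1, 0], distinct: True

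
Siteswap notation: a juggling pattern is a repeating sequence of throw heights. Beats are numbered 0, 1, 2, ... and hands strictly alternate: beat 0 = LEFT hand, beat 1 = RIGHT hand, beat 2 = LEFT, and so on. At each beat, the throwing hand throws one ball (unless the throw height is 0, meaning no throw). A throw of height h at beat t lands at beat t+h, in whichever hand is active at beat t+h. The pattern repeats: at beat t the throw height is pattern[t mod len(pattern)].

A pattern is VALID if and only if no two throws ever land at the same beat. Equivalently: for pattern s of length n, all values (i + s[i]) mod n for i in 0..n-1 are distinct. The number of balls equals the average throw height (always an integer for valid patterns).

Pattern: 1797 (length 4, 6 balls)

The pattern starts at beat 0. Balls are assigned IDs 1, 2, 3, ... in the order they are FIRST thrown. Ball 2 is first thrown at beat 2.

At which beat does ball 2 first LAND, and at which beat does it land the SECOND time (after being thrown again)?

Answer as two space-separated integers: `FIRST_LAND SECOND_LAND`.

Beat 0 (L): throw ball1 h=1 -> lands@1:R; in-air after throw: [b1@1:R]
Beat 1 (R): throw ball1 h=7 -> lands@8:L; in-air after throw: [b1@8:L]
Beat 2 (L): throw ball2 h=9 -> lands@11:R; in-air after throw: [b1@8:L b2@11:R]
Beat 3 (R): throw ball3 h=7 -> lands@10:L; in-air after throw: [b1@8:L b3@10:L b2@11:R]
Beat 4 (L): throw ball4 h=1 -> lands@5:R; in-air after throw: [b4@5:R b1@8:L b3@10:L b2@11:R]
Beat 5 (R): throw ball4 h=7 -> lands@12:L; in-air after throw: [b1@8:L b3@10:L b2@11:R b4@12:L]
Beat 6 (L): throw ball5 h=9 -> lands@15:R; in-air after throw: [b1@8:L b3@10:L b2@11:R b4@12:L b5@15:R]
Beat 7 (R): throw ball6 h=7 -> lands@14:L; in-air after throw: [b1@8:L b3@10:L b2@11:R b4@12:L b6@14:L b5@15:R]
Beat 8 (L): throw ball1 h=1 -> lands@9:R; in-air after throw: [b1@9:R b3@10:L b2@11:R b4@12:L b6@14:L b5@15:R]
Beat 9 (R): throw ball1 h=7 -> lands@16:L; in-air after throw: [b3@10:L b2@11:R b4@12:L b6@14:L b5@15:R b1@16:L]
Beat 10 (L): throw ball3 h=9 -> lands@19:R; in-air after throw: [b2@11:R b4@12:L b6@14:L b5@15:R b1@16:L b3@19:R]
Beat 11 (R): throw ball2 h=7 -> lands@18:L; in-air after throw: [b4@12:L b6@14:L b5@15:R b1@16:L b2@18:L b3@19:R]
Beat 12 (L): throw ball4 h=1 -> lands@13:R; in-air after throw: [b4@13:R b6@14:L b5@15:R b1@16:L b2@18:L b3@19:R]
Beat 13 (R): throw ball4 h=7 -> lands@20:L; in-air after throw: [b6@14:L b5@15:R b1@16:L b2@18:L b3@19:R b4@20:L]
Beat 14 (L): throw ball6 h=9 -> lands@23:R; in-air after throw: [b5@15:R b1@16:L b2@18:L b3@19:R b4@20:L b6@23:R]
Beat 15 (R): throw ball5 h=7 -> lands@22:L; in-air after throw: [b1@16:L b2@18:L b3@19:R b4@20:L b5@22:L b6@23:R]
Beat 16 (L): throw ball1 h=1 -> lands@17:R; in-air after throw: [b1@17:R b2@18:L b3@19:R b4@20:L b5@22:L b6@23:R]
Beat 17 (R): throw ball1 h=7 -> lands@24:L; in-air after throw: [b2@18:L b3@19:R b4@20:L b5@22:L b6@23:R b1@24:L]
Beat 18 (L): throw ball2 h=9 -> lands@27:R; in-air after throw: [b3@19:R b4@20:L b5@22:L b6@23:R b1@24:L b2@27:R]
Ball 2: thrown@2 h=9 -> first land @11; rethrown@11 h=7 -> second land @18

Answer: 11 18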